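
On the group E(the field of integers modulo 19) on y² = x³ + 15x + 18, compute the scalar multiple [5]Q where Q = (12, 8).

Repeated addition: build up to 5Q.
2Q: tangent at (12, 8): λ = (3·12² + 15)/(2·8) ≡ 10/16. 16⁻¹ ≡ 6 (mod 19) since 16·6 = 96 ≡ 1, so λ ≡ 10·6 ≡ 3.
  x = λ² - 12 - 12 = 9 - 24 ≡ 4; y = λ·(12 - 4) - 8 ≡ 16. → (4, 16)
3Q: (4, 16) + (12, 8). λ = (8 - 16)/(12 - 4) ≡ 11/8 mod 19. 8⁻¹ ≡ 12 (mod 19), so λ ≡ 18.
  x = λ² - 4 - 12 = 324 - 16 ≡ 4; y = λ·(4 - 4) - 16 ≡ 3. → (4, 3)
4Q: (4, 3) + (12, 8). λ = (8 - 3)/(12 - 4) ≡ 5/8 mod 19. 8⁻¹ ≡ 12 (mod 19) since 8·12 = 96 ≡ 1, so λ ≡ 3.
  x = λ² - 4 - 12 = 9 - 16 ≡ 12; y = λ·(4 - 12) - 3 ≡ 11. → (12, 11)
5Q: (12, 11) + (12, 8): same x and y₁ ≡ -y₂, so the sum is the point at infinity.

O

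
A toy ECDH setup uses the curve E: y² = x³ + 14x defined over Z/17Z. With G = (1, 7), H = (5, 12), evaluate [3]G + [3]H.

First 3G:
Repeated addition: build up to 3G.
2G: tangent at (1, 7): λ = (3·1² + 14)/(2·7) ≡ 0/14. 14⁻¹ ≡ 11 (mod 17), so λ ≡ 0·11 ≡ 0.
  x = λ² - 1 - 1 = 0 - 2 ≡ 15; y = λ·(1 - 15) - 7 ≡ 10. → (15, 10)
3G: (15, 10) + (1, 7). λ = (7 - 10)/(1 - 15) ≡ 14/3 mod 17. 3⁻¹ ≡ 6 (mod 17) since 3·6 = 18 ≡ 1, so λ ≡ 16.
  x = λ² - 15 - 1 = 256 - 16 ≡ 2; y = λ·(15 - 2) - 10 ≡ 11. → (2, 11)
3G = (2, 11).
Next 3H:
Repeated addition: build up to 3H.
2H: tangent at (5, 12): λ = (3·5² + 14)/(2·12) ≡ 4/7. 7⁻¹ ≡ 5 (mod 17) since 7·5 = 35 ≡ 1, so λ ≡ 4·5 ≡ 3.
  x = λ² - 5 - 5 = 9 - 10 ≡ 16; y = λ·(5 - 16) - 12 ≡ 6. → (16, 6)
3H: (16, 6) + (5, 12). λ = (12 - 6)/(5 - 16) ≡ 6/6 mod 17. 6⁻¹ ≡ 3 (mod 17), so λ ≡ 1.
  x = λ² - 16 - 5 = 1 - 21 ≡ 14; y = λ·(16 - 14) - 6 ≡ 13. → (14, 13)
3H = (14, 13).
Finally 3G + 3H:
(2, 11) + (14, 13). λ = (13 - 11)/(14 - 2) ≡ 2/12 mod 17. 12⁻¹ ≡ 10 (mod 17), so λ ≡ 3.
  x = λ² - 2 - 14 = 9 - 16 ≡ 10; y = λ·(2 - 10) - 11 ≡ 16. → (10, 16)

(10, 16)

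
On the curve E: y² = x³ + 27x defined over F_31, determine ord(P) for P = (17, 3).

2P: tangent at (17, 3): λ = (3·17² + 27)/(2·3) ≡ 26/6. 6⁻¹ ≡ 26 (mod 31) since 6·26 = 156 ≡ 1, so λ ≡ 26·26 ≡ 25.
  x = λ² - 17 - 17 = 625 - 34 ≡ 2; y = λ·(17 - 2) - 3 ≡ 0. → (2, 0)
3P: (2, 0) + (17, 3). λ = (3 - 0)/(17 - 2) ≡ 3/15 mod 31. 15⁻¹ ≡ 29 (mod 31), so λ ≡ 25.
  x = λ² - 2 - 17 = 625 - 19 ≡ 17; y = λ·(2 - 17) - 0 ≡ 28. → (17, 28)
4P: (17, 28) + (17, 3): same x and y₁ ≡ -y₂, so the sum is O.
4P = O, so the order is 4.

4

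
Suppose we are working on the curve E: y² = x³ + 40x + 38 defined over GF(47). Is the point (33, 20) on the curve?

y² = 20² ≡ 24; x³ + 40x + 38 = 37295 ≡ 24 (mod 47). 24 = 24.

yes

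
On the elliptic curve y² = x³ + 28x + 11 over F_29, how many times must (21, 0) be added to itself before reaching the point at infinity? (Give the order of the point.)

2P: (21, 0) + (21, 0): same x and y₁ ≡ -y₂, so the sum is the point at infinity.
2P = the point at infinity, so the order is 2.

2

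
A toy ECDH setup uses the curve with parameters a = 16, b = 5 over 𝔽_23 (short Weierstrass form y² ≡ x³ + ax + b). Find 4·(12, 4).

O

Write G = (12, 4).
Repeated addition: build up to 4G.
2G: tangent at (12, 4): λ = (3·12² + 16)/(2·4) ≡ 11/8. 8⁻¹ ≡ 3 (mod 23), so λ ≡ 11·3 ≡ 10.
  x = λ² - 12 - 12 = 100 - 24 ≡ 7; y = λ·(12 - 7) - 4 ≡ 0. → (7, 0)
3G: (7, 0) + (12, 4). λ = (4 - 0)/(12 - 7) ≡ 4/5 mod 23. 5⁻¹ ≡ 14 (mod 23), so λ ≡ 10.
  x = λ² - 7 - 12 = 100 - 19 ≡ 12; y = λ·(7 - 12) - 0 ≡ 19. → (12, 19)
4G: (12, 19) + (12, 4): same x and y₁ ≡ -y₂, so the sum is ∞.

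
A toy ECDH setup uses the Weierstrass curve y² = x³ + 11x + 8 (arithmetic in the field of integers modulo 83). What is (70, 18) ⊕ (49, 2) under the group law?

(76, 13)

(70, 18) + (49, 2). λ = (2 - 18)/(49 - 70) ≡ 67/62 mod 83. 62⁻¹ ≡ 79 (mod 83), so λ ≡ 64.
  x = λ² - 70 - 49 = 4096 - 119 ≡ 76; y = λ·(70 - 76) - 18 ≡ 13. → (76, 13)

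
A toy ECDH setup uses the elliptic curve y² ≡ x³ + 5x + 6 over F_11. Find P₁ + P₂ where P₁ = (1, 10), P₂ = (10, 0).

(3, 2)

(1, 10) + (10, 0). λ = (0 - 10)/(10 - 1) ≡ 1/9 mod 11. 9⁻¹ ≡ 5 (mod 11) since 9·5 = 45 ≡ 1, so λ ≡ 5.
  x = λ² - 1 - 10 = 25 - 11 ≡ 3; y = λ·(1 - 3) - 10 ≡ 2. → (3, 2)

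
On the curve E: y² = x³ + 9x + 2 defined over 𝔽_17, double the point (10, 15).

tangent at (10, 15): λ = (3·10² + 9)/(2·15) ≡ 3/13. 13⁻¹ ≡ 4 (mod 17), so λ ≡ 3·4 ≡ 12.
  x = λ² - 10 - 10 = 144 - 20 ≡ 5; y = λ·(10 - 5) - 15 ≡ 11. → (5, 11)

(5, 11)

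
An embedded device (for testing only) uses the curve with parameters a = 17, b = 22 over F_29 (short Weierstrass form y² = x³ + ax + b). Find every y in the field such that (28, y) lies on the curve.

x³ + 17x + 22 = 22450 ≡ 4 (mod 29).
Square roots of 4 mod 29: 2 and 27 (since 2² = 4 ≡ 4).

2, 27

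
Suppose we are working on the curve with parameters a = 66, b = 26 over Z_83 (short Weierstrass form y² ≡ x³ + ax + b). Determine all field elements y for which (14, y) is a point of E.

none

x³ + 66x + 26 = 3694 ≡ 42 (mod 83).
42 is a non-residue mod 83; no y exists.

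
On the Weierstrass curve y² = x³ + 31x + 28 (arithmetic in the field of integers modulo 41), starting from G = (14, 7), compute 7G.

Double-and-add on 7 = (111)₂. Start with G = (14, 7) for the leading 1-bit.
double: tangent at (14, 7): λ = (3·14² + 31)/(2·7) ≡ 4/14. 14⁻¹ ≡ 3 (mod 41) since 14·3 = 42 ≡ 1, so λ ≡ 4·3 ≡ 12.
  x = λ² - 14 - 14 = 144 - 28 ≡ 34; y = λ·(14 - 34) - 7 ≡ 40. → (34, 40)
add G: (34, 40) + (14, 7). λ = (7 - 40)/(14 - 34) ≡ 8/21 mod 41. 21⁻¹ ≡ 2 (mod 41), so λ ≡ 16.
  x = λ² - 34 - 14 = 256 - 48 ≡ 3; y = λ·(34 - 3) - 40 ≡ 5. → (3, 5)
double: tangent at (3, 5): λ = (3·3² + 31)/(2·5) ≡ 17/10. 10⁻¹ ≡ 37 (mod 41), so λ ≡ 17·37 ≡ 14.
  x = λ² - 3 - 3 = 196 - 6 ≡ 26; y = λ·(3 - 26) - 5 ≡ 1. → (26, 1)
add G: (26, 1) + (14, 7). λ = (7 - 1)/(14 - 26) ≡ 6/29 mod 41. 29⁻¹ ≡ 17 (mod 41), so λ ≡ 20.
  x = λ² - 26 - 14 = 400 - 40 ≡ 32; y = λ·(26 - 32) - 1 ≡ 2. → (32, 2)

(32, 2)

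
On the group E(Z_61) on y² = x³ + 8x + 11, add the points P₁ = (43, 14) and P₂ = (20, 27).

(17, 27)

(43, 14) + (20, 27). λ = (27 - 14)/(20 - 43) ≡ 13/38 mod 61. 38⁻¹ ≡ 53 (mod 61) since 38·53 = 2014 ≡ 1, so λ ≡ 18.
  x = λ² - 43 - 20 = 324 - 63 ≡ 17; y = λ·(43 - 17) - 14 ≡ 27. → (17, 27)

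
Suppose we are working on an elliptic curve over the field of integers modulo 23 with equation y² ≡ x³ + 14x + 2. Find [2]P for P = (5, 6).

tangent at (5, 6): λ = (3·5² + 14)/(2·6) ≡ 20/12. 12⁻¹ ≡ 2 (mod 23), so λ ≡ 20·2 ≡ 17.
  x = λ² - 5 - 5 = 289 - 10 ≡ 3; y = λ·(5 - 3) - 6 ≡ 5. → (3, 5)

(3, 5)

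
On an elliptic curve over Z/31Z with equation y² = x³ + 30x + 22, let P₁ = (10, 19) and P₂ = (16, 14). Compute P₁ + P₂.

(10, 12)

(10, 19) + (16, 14). λ = (14 - 19)/(16 - 10) ≡ 26/6 mod 31. 6⁻¹ ≡ 26 (mod 31), so λ ≡ 25.
  x = λ² - 10 - 16 = 625 - 26 ≡ 10; y = λ·(10 - 10) - 19 ≡ 12. → (10, 12)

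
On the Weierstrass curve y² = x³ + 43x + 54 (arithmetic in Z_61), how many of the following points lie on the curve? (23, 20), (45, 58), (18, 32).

1

(23, 20): 20² ≡ 34, rhs ≡ 34 → on.
(45, 58): 58² ≡ 9, rhs ≡ 28 → off.
(18, 32): 32² ≡ 48, rhs ≡ 11 → off.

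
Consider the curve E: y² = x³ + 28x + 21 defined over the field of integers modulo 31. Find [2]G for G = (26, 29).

tangent at (26, 29): λ = (3·26² + 28)/(2·29) ≡ 10/27. 27⁻¹ ≡ 23 (mod 31), so λ ≡ 10·23 ≡ 13.
  x = λ² - 26 - 26 = 169 - 52 ≡ 24; y = λ·(26 - 24) - 29 ≡ 28. → (24, 28)

(24, 28)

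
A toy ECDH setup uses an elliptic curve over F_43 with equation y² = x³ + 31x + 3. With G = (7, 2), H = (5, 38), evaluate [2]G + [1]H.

First 2G:
Repeated addition: build up to 2G.
2G: tangent at (7, 2): λ = (3·7² + 31)/(2·2) ≡ 6/4. 4⁻¹ ≡ 11 (mod 43), so λ ≡ 6·11 ≡ 23.
  x = λ² - 7 - 7 = 529 - 14 ≡ 42; y = λ·(7 - 42) - 2 ≡ 10. → (42, 10)
2G = (42, 10).
Finally 2G + H:
(42, 10) + (5, 38). λ = (38 - 10)/(5 - 42) ≡ 28/6 mod 43. 6⁻¹ ≡ 36 (mod 43) since 6·36 = 216 ≡ 1, so λ ≡ 19.
  x = λ² - 42 - 5 = 361 - 47 ≡ 13; y = λ·(42 - 13) - 10 ≡ 25. → (13, 25)

(13, 25)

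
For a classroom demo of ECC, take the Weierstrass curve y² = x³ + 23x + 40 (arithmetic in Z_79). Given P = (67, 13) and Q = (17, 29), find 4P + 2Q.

First 4P:
Repeated addition: build up to 4P.
2P: tangent at (67, 13): λ = (3·67² + 23)/(2·13) ≡ 60/26. 26⁻¹ ≡ 76 (mod 79) since 26·76 = 1976 ≡ 1, so λ ≡ 60·76 ≡ 57.
  x = λ² - 67 - 67 = 3249 - 134 ≡ 34; y = λ·(67 - 34) - 13 ≡ 51. → (34, 51)
3P: (34, 51) + (67, 13). λ = (13 - 51)/(67 - 34) ≡ 41/33 mod 79. 33⁻¹ ≡ 12 (mod 79), so λ ≡ 18.
  x = λ² - 34 - 67 = 324 - 101 ≡ 65; y = λ·(34 - 65) - 51 ≡ 23. → (65, 23)
4P: (65, 23) + (67, 13). λ = (13 - 23)/(67 - 65) ≡ 69/2 mod 79. 2⁻¹ ≡ 40 (mod 79), so λ ≡ 74.
  x = λ² - 65 - 67 = 5476 - 132 ≡ 51; y = λ·(65 - 51) - 23 ≡ 65. → (51, 65)
4P = (51, 65).
Next 2Q:
Repeated addition: build up to 2Q.
2Q: tangent at (17, 29): λ = (3·17² + 23)/(2·29) ≡ 21/58. 58⁻¹ ≡ 15 (mod 79), so λ ≡ 21·15 ≡ 78.
  x = λ² - 17 - 17 = 6084 - 34 ≡ 46; y = λ·(17 - 46) - 29 ≡ 0. → (46, 0)
2Q = (46, 0).
Finally 4P + 2Q:
(51, 65) + (46, 0). λ = (0 - 65)/(46 - 51) ≡ 14/74 mod 79. 74⁻¹ ≡ 63 (mod 79), so λ ≡ 13.
  x = λ² - 51 - 46 = 169 - 97 ≡ 72; y = λ·(51 - 72) - 65 ≡ 57. → (72, 57)

(72, 57)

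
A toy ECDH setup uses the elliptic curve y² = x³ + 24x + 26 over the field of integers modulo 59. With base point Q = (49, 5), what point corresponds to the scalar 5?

Double-and-add on 5 = (101)₂. Start with Q = (49, 5) for the leading 1-bit.
double: tangent at (49, 5): λ = (3·49² + 24)/(2·5) ≡ 29/10. 10⁻¹ ≡ 6 (mod 59), so λ ≡ 29·6 ≡ 56.
  x = λ² - 49 - 49 = 3136 - 98 ≡ 29; y = λ·(49 - 29) - 5 ≡ 53. → (29, 53)
double: tangent at (29, 53): λ = (3·29² + 24)/(2·53) ≡ 10/47. 47⁻¹ ≡ 54 (mod 59) since 47·54 = 2538 ≡ 1, so λ ≡ 10·54 ≡ 9.
  x = λ² - 29 - 29 = 81 - 58 ≡ 23; y = λ·(29 - 23) - 53 ≡ 1. → (23, 1)
add Q: (23, 1) + (49, 5). λ = (5 - 1)/(49 - 23) ≡ 4/26 mod 59. 26⁻¹ ≡ 25 (mod 59), so λ ≡ 41.
  x = λ² - 23 - 49 = 1681 - 72 ≡ 16; y = λ·(23 - 16) - 1 ≡ 50. → (16, 50)

(16, 50)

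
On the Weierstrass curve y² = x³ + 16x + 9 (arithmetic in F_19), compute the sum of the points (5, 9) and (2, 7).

(5, 9) + (2, 7). λ = (7 - 9)/(2 - 5) ≡ 17/16 mod 19. 16⁻¹ ≡ 6 (mod 19) since 16·6 = 96 ≡ 1, so λ ≡ 7.
  x = λ² - 5 - 2 = 49 - 7 ≡ 4; y = λ·(5 - 4) - 9 ≡ 17. → (4, 17)

(4, 17)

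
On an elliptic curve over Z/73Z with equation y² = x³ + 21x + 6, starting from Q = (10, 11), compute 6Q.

Repeated addition: build up to 6Q.
2Q: tangent at (10, 11): λ = (3·10² + 21)/(2·11) ≡ 29/22. 22⁻¹ ≡ 10 (mod 73), so λ ≡ 29·10 ≡ 71.
  x = λ² - 10 - 10 = 5041 - 20 ≡ 57; y = λ·(10 - 57) - 11 ≡ 10. → (57, 10)
3Q: (57, 10) + (10, 11). λ = (11 - 10)/(10 - 57) ≡ 1/26 mod 73. 26⁻¹ ≡ 59 (mod 73), so λ ≡ 59.
  x = λ² - 57 - 10 = 3481 - 67 ≡ 56; y = λ·(57 - 56) - 10 ≡ 49. → (56, 49)
4Q: (56, 49) + (10, 11). λ = (11 - 49)/(10 - 56) ≡ 35/27 mod 73. 27⁻¹ ≡ 46 (mod 73) since 27·46 = 1242 ≡ 1, so λ ≡ 4.
  x = λ² - 56 - 10 = 16 - 66 ≡ 23; y = λ·(56 - 23) - 49 ≡ 10. → (23, 10)
5Q: (23, 10) + (10, 11). λ = (11 - 10)/(10 - 23) ≡ 1/60 mod 73. 60⁻¹ ≡ 28 (mod 73), so λ ≡ 28.
  x = λ² - 23 - 10 = 784 - 33 ≡ 21; y = λ·(23 - 21) - 10 ≡ 46. → (21, 46)
6Q: (21, 46) + (10, 11). λ = (11 - 46)/(10 - 21) ≡ 38/62 mod 73. 62⁻¹ ≡ 53 (mod 73) since 62·53 = 3286 ≡ 1, so λ ≡ 43.
  x = λ² - 21 - 10 = 1849 - 31 ≡ 66; y = λ·(21 - 66) - 46 ≡ 63. → (66, 63)

(66, 63)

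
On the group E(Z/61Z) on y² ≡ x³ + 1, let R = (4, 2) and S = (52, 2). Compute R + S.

(5, 59)

(4, 2) + (52, 2). λ = (2 - 2)/(52 - 4) ≡ 0/48 mod 61. 48⁻¹ ≡ 14 (mod 61), so λ ≡ 0.
  x = λ² - 4 - 52 = 0 - 56 ≡ 5; y = λ·(4 - 5) - 2 ≡ 59. → (5, 59)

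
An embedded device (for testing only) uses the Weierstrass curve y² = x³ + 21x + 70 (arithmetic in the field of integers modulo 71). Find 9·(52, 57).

(38, 17)

Write Q = (52, 57).
Double-and-add on 9 = (1001)₂. Start with Q = (52, 57) for the leading 1-bit.
double: tangent at (52, 57): λ = (3·52² + 21)/(2·57) ≡ 39/43. 43⁻¹ ≡ 38 (mod 71), so λ ≡ 39·38 ≡ 62.
  x = λ² - 52 - 52 = 3844 - 104 ≡ 48; y = λ·(52 - 48) - 57 ≡ 49. → (48, 49)
double: tangent at (48, 49): λ = (3·48² + 21)/(2·49) ≡ 46/27. 27⁻¹ ≡ 50 (mod 71), so λ ≡ 46·50 ≡ 28.
  x = λ² - 48 - 48 = 784 - 96 ≡ 49; y = λ·(48 - 49) - 49 ≡ 65. → (49, 65)
double: tangent at (49, 65): λ = (3·49² + 21)/(2·65) ≡ 53/59. 59⁻¹ ≡ 65 (mod 71), so λ ≡ 53·65 ≡ 37.
  x = λ² - 49 - 49 = 1369 - 98 ≡ 64; y = λ·(49 - 64) - 65 ≡ 19. → (64, 19)
add Q: (64, 19) + (52, 57). λ = (57 - 19)/(52 - 64) ≡ 38/59 mod 71. 59⁻¹ ≡ 65 (mod 71), so λ ≡ 56.
  x = λ² - 64 - 52 = 3136 - 116 ≡ 38; y = λ·(64 - 38) - 19 ≡ 17. → (38, 17)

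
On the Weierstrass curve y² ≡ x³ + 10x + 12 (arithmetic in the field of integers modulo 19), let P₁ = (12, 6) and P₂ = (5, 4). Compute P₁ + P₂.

(11, 16)

(12, 6) + (5, 4). λ = (4 - 6)/(5 - 12) ≡ 17/12 mod 19. 12⁻¹ ≡ 8 (mod 19), so λ ≡ 3.
  x = λ² - 12 - 5 = 9 - 17 ≡ 11; y = λ·(12 - 11) - 6 ≡ 16. → (11, 16)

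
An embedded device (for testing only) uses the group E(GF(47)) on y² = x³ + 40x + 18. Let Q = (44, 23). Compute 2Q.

tangent at (44, 23): λ = (3·44² + 40)/(2·23) ≡ 20/46. 46⁻¹ ≡ 46 (mod 47), so λ ≡ 20·46 ≡ 27.
  x = λ² - 44 - 44 = 729 - 88 ≡ 30; y = λ·(44 - 30) - 23 ≡ 26. → (30, 26)

(30, 26)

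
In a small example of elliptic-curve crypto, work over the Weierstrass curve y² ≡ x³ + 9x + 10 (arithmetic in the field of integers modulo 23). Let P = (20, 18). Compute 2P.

(7, 18)

tangent at (20, 18): λ = (3·20² + 9)/(2·18) ≡ 13/13. 13⁻¹ ≡ 16 (mod 23), so λ ≡ 13·16 ≡ 1.
  x = λ² - 20 - 20 = 1 - 40 ≡ 7; y = λ·(20 - 7) - 18 ≡ 18. → (7, 18)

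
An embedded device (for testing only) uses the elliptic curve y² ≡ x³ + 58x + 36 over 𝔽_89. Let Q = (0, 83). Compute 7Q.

(11, 74)

Repeated addition: build up to 7Q.
2Q: tangent at (0, 83): λ = (3·0² + 58)/(2·83) ≡ 58/77. 77⁻¹ ≡ 37 (mod 89), so λ ≡ 58·37 ≡ 10.
  x = λ² - 0 - 0 = 100 - 0 ≡ 11; y = λ·(0 - 11) - 83 ≡ 74. → (11, 74)
3Q: (11, 74) + (0, 83). λ = (83 - 74)/(0 - 11) ≡ 9/78 mod 89. 78⁻¹ ≡ 8 (mod 89), so λ ≡ 72.
  x = λ² - 11 - 0 = 5184 - 11 ≡ 11; y = λ·(11 - 11) - 74 ≡ 15. → (11, 15)
4Q: (11, 15) + (0, 83). λ = (83 - 15)/(0 - 11) ≡ 68/78 mod 89. 78⁻¹ ≡ 8 (mod 89), so λ ≡ 10.
  x = λ² - 11 - 0 = 100 - 11 ≡ 0; y = λ·(11 - 0) - 15 ≡ 6. → (0, 6)
5Q: (0, 6) + (0, 83): same x and y₁ ≡ -y₂, so the sum is 𝒪.
6Q: 𝒪 + (0, 83) = (0, 83) (identity).
7Q: tangent at (0, 83): λ = (3·0² + 58)/(2·83) ≡ 58/77. 77⁻¹ ≡ 37 (mod 89), so λ ≡ 58·37 ≡ 10.
  x = λ² - 0 - 0 = 100 - 0 ≡ 11; y = λ·(0 - 11) - 83 ≡ 74. → (11, 74)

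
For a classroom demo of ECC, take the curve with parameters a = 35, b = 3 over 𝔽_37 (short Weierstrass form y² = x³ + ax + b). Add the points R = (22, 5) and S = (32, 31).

(22, 5) + (32, 31). λ = (31 - 5)/(32 - 22) ≡ 26/10 mod 37. 10⁻¹ ≡ 26 (mod 37), so λ ≡ 10.
  x = λ² - 22 - 32 = 100 - 54 ≡ 9; y = λ·(22 - 9) - 5 ≡ 14. → (9, 14)

(9, 14)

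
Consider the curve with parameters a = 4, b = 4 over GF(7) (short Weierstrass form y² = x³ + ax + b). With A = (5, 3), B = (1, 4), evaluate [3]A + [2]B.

First 3A:
Repeated addition: build up to 3A.
2A: tangent at (5, 3): λ = (3·5² + 4)/(2·3) ≡ 2/6. 6⁻¹ ≡ 6 (mod 7) since 6·6 = 36 ≡ 1, so λ ≡ 2·6 ≡ 5.
  x = λ² - 5 - 5 = 25 - 10 ≡ 1; y = λ·(5 - 1) - 3 ≡ 3. → (1, 3)
3A: (1, 3) + (5, 3). λ = (3 - 3)/(5 - 1) ≡ 0/4 mod 7. 4⁻¹ ≡ 2 (mod 7), so λ ≡ 0.
  x = λ² - 1 - 5 = 0 - 6 ≡ 1; y = λ·(1 - 1) - 3 ≡ 4. → (1, 4)
3A = (1, 4).
Next 2B:
Repeated addition: build up to 2B.
2B: tangent at (1, 4): λ = (3·1² + 4)/(2·4) ≡ 0/1. 1⁻¹ ≡ 1 (mod 7), so λ ≡ 0·1 ≡ 0.
  x = λ² - 1 - 1 = 0 - 2 ≡ 5; y = λ·(1 - 5) - 4 ≡ 3. → (5, 3)
2B = (5, 3).
Finally 3A + 2B:
(1, 4) + (5, 3). λ = (3 - 4)/(5 - 1) ≡ 6/4 mod 7. 4⁻¹ ≡ 2 (mod 7), so λ ≡ 5.
  x = λ² - 1 - 5 = 25 - 6 ≡ 5; y = λ·(1 - 5) - 4 ≡ 4. → (5, 4)

(5, 4)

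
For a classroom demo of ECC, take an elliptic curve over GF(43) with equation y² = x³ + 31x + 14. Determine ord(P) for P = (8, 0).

2

2P: (8, 0) + (8, 0): same x and y₁ ≡ -y₂, so the sum is ∞.
2P = ∞, so the order is 2.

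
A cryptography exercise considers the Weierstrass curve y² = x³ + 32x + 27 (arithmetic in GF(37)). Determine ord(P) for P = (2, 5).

9

2P: tangent at (2, 5): λ = (3·2² + 32)/(2·5) ≡ 7/10. 10⁻¹ ≡ 26 (mod 37) since 10·26 = 260 ≡ 1, so λ ≡ 7·26 ≡ 34.
  x = λ² - 2 - 2 = 1156 - 4 ≡ 5; y = λ·(2 - 5) - 5 ≡ 4. → (5, 4)
3P: (5, 4) + (2, 5). λ = (5 - 4)/(2 - 5) ≡ 1/34 mod 37. 34⁻¹ ≡ 12 (mod 37) since 34·12 = 408 ≡ 1, so λ ≡ 12.
  x = λ² - 5 - 2 = 144 - 7 ≡ 26; y = λ·(5 - 26) - 4 ≡ 3. → (26, 3)
4P: (26, 3) + (2, 5). λ = (5 - 3)/(2 - 26) ≡ 2/13 mod 37. 13⁻¹ ≡ 20 (mod 37), so λ ≡ 3.
  x = λ² - 26 - 2 = 9 - 28 ≡ 18; y = λ·(26 - 18) - 3 ≡ 21. → (18, 21)
5P: (18, 21) + (2, 5). λ = (5 - 21)/(2 - 18) ≡ 21/21 mod 37. 21⁻¹ ≡ 30 (mod 37) since 21·30 = 630 ≡ 1, so λ ≡ 1.
  x = λ² - 18 - 2 = 1 - 20 ≡ 18; y = λ·(18 - 18) - 21 ≡ 16. → (18, 16)
6P: (18, 16) + (2, 5). λ = (5 - 16)/(2 - 18) ≡ 26/21 mod 37. 21⁻¹ ≡ 30 (mod 37), so λ ≡ 3.
  x = λ² - 18 - 2 = 9 - 20 ≡ 26; y = λ·(18 - 26) - 16 ≡ 34. → (26, 34)
7P: (26, 34) + (2, 5). λ = (5 - 34)/(2 - 26) ≡ 8/13 mod 37. 13⁻¹ ≡ 20 (mod 37) since 13·20 = 260 ≡ 1, so λ ≡ 12.
  x = λ² - 26 - 2 = 144 - 28 ≡ 5; y = λ·(26 - 5) - 34 ≡ 33. → (5, 33)
8P: (5, 33) + (2, 5). λ = (5 - 33)/(2 - 5) ≡ 9/34 mod 37. 34⁻¹ ≡ 12 (mod 37) since 34·12 = 408 ≡ 1, so λ ≡ 34.
  x = λ² - 5 - 2 = 1156 - 7 ≡ 2; y = λ·(5 - 2) - 33 ≡ 32. → (2, 32)
9P: (2, 32) + (2, 5): same x and y₁ ≡ -y₂, so the sum is O.
9P = O, so the order is 9.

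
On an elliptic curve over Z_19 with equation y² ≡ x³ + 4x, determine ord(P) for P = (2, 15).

2P: tangent at (2, 15): λ = (3·2² + 4)/(2·15) ≡ 16/11. 11⁻¹ ≡ 7 (mod 19), so λ ≡ 16·7 ≡ 17.
  x = λ² - 2 - 2 = 289 - 4 ≡ 0; y = λ·(2 - 0) - 15 ≡ 0. → (0, 0)
3P: (0, 0) + (2, 15). λ = (15 - 0)/(2 - 0) ≡ 15/2 mod 19. 2⁻¹ ≡ 10 (mod 19), so λ ≡ 17.
  x = λ² - 0 - 2 = 289 - 2 ≡ 2; y = λ·(0 - 2) - 0 ≡ 4. → (2, 4)
4P: (2, 4) + (2, 15): same x and y₁ ≡ -y₂, so the sum is O.
4P = O, so the order is 4.

4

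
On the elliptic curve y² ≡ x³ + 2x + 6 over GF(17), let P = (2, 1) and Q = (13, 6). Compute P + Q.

(6, 8)

(2, 1) + (13, 6). λ = (6 - 1)/(13 - 2) ≡ 5/11 mod 17. 11⁻¹ ≡ 14 (mod 17), so λ ≡ 2.
  x = λ² - 2 - 13 = 4 - 15 ≡ 6; y = λ·(2 - 6) - 1 ≡ 8. → (6, 8)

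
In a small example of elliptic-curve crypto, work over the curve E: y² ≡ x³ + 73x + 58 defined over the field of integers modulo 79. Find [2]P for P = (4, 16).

(36, 21)

tangent at (4, 16): λ = (3·4² + 73)/(2·16) ≡ 42/32. 32⁻¹ ≡ 42 (mod 79), so λ ≡ 42·42 ≡ 26.
  x = λ² - 4 - 4 = 676 - 8 ≡ 36; y = λ·(4 - 36) - 16 ≡ 21. → (36, 21)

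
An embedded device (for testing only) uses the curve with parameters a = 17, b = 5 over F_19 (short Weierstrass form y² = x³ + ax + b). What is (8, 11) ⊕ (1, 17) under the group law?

(15, 14)

(8, 11) + (1, 17). λ = (17 - 11)/(1 - 8) ≡ 6/12 mod 19. 12⁻¹ ≡ 8 (mod 19), so λ ≡ 10.
  x = λ² - 8 - 1 = 100 - 9 ≡ 15; y = λ·(8 - 15) - 11 ≡ 14. → (15, 14)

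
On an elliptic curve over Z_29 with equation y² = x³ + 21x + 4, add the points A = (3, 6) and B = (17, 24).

(3, 6) + (17, 24). λ = (24 - 6)/(17 - 3) ≡ 18/14 mod 29. 14⁻¹ ≡ 27 (mod 29), so λ ≡ 22.
  x = λ² - 3 - 17 = 484 - 20 ≡ 0; y = λ·(3 - 0) - 6 ≡ 2. → (0, 2)

(0, 2)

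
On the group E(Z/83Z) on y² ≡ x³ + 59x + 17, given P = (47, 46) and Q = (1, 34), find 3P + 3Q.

(21, 15)

First 3P:
Repeated addition: build up to 3P.
2P: tangent at (47, 46): λ = (3·47² + 59)/(2·46) ≡ 46/9. 9⁻¹ ≡ 37 (mod 83) since 9·37 = 333 ≡ 1, so λ ≡ 46·37 ≡ 42.
  x = λ² - 47 - 47 = 1764 - 94 ≡ 10; y = λ·(47 - 10) - 46 ≡ 14. → (10, 14)
3P: (10, 14) + (47, 46). λ = (46 - 14)/(47 - 10) ≡ 32/37 mod 83. 37⁻¹ ≡ 9 (mod 83) since 37·9 = 333 ≡ 1, so λ ≡ 39.
  x = λ² - 10 - 47 = 1521 - 57 ≡ 53; y = λ·(10 - 53) - 14 ≡ 52. → (53, 52)
3P = (53, 52).
Next 3Q:
Repeated addition: build up to 3Q.
2Q: tangent at (1, 34): λ = (3·1² + 59)/(2·34) ≡ 62/68. 68⁻¹ ≡ 11 (mod 83) since 68·11 = 748 ≡ 1, so λ ≡ 62·11 ≡ 18.
  x = λ² - 1 - 1 = 324 - 2 ≡ 73; y = λ·(1 - 73) - 34 ≡ 81. → (73, 81)
3Q: (73, 81) + (1, 34). λ = (34 - 81)/(1 - 73) ≡ 36/11 mod 83. 11⁻¹ ≡ 68 (mod 83) since 11·68 = 748 ≡ 1, so λ ≡ 41.
  x = λ² - 73 - 1 = 1681 - 74 ≡ 30; y = λ·(73 - 30) - 81 ≡ 22. → (30, 22)
3Q = (30, 22).
Finally 3P + 3Q:
(53, 52) + (30, 22). λ = (22 - 52)/(30 - 53) ≡ 53/60 mod 83. 60⁻¹ ≡ 18 (mod 83) since 60·18 = 1080 ≡ 1, so λ ≡ 41.
  x = λ² - 53 - 30 = 1681 - 83 ≡ 21; y = λ·(53 - 21) - 52 ≡ 15. → (21, 15)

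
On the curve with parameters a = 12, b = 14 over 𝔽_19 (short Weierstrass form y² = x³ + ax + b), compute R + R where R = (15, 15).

tangent at (15, 15): λ = (3·15² + 12)/(2·15) ≡ 3/11. 11⁻¹ ≡ 7 (mod 19) since 11·7 = 77 ≡ 1, so λ ≡ 3·7 ≡ 2.
  x = λ² - 15 - 15 = 4 - 30 ≡ 12; y = λ·(15 - 12) - 15 ≡ 10. → (12, 10)

(12, 10)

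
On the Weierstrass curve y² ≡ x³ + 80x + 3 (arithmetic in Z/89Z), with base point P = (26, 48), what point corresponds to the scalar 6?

(81, 39)

Repeated addition: build up to 6P.
2P: tangent at (26, 48): λ = (3·26² + 80)/(2·48) ≡ 61/7. 7⁻¹ ≡ 51 (mod 89), so λ ≡ 61·51 ≡ 85.
  x = λ² - 26 - 26 = 7225 - 52 ≡ 53; y = λ·(26 - 53) - 48 ≡ 60. → (53, 60)
3P: (53, 60) + (26, 48). λ = (48 - 60)/(26 - 53) ≡ 77/62 mod 89. 62⁻¹ ≡ 56 (mod 89), so λ ≡ 40.
  x = λ² - 53 - 26 = 1600 - 79 ≡ 8; y = λ·(53 - 8) - 60 ≡ 49. → (8, 49)
4P: (8, 49) + (26, 48). λ = (48 - 49)/(26 - 8) ≡ 88/18 mod 89. 18⁻¹ ≡ 5 (mod 89) since 18·5 = 90 ≡ 1, so λ ≡ 84.
  x = λ² - 8 - 26 = 7056 - 34 ≡ 80; y = λ·(8 - 80) - 49 ≡ 44. → (80, 44)
5P: (80, 44) + (26, 48). λ = (48 - 44)/(26 - 80) ≡ 4/35 mod 89. 35⁻¹ ≡ 28 (mod 89), so λ ≡ 23.
  x = λ² - 80 - 26 = 529 - 106 ≡ 67; y = λ·(80 - 67) - 44 ≡ 77. → (67, 77)
6P: (67, 77) + (26, 48). λ = (48 - 77)/(26 - 67) ≡ 60/48 mod 89. 48⁻¹ ≡ 13 (mod 89) since 48·13 = 624 ≡ 1, so λ ≡ 68.
  x = λ² - 67 - 26 = 4624 - 93 ≡ 81; y = λ·(67 - 81) - 77 ≡ 39. → (81, 39)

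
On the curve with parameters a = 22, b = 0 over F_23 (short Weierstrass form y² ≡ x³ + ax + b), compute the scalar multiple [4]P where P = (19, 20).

O

Double-and-add on 4 = (100)₂. Start with P = (19, 20) for the leading 1-bit.
double: tangent at (19, 20): λ = (3·19² + 22)/(2·20) ≡ 1/17. 17⁻¹ ≡ 19 (mod 23), so λ ≡ 1·19 ≡ 19.
  x = λ² - 19 - 19 = 361 - 38 ≡ 1; y = λ·(19 - 1) - 20 ≡ 0. → (1, 0)
double: (1, 0) + (1, 0): same x and y₁ ≡ -y₂, so the sum is O.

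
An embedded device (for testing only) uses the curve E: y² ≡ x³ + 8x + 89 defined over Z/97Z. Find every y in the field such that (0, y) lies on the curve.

x³ + 8x + 89 = 89 ≡ 89 (mod 97).
Square roots of 89 mod 97: 34 and 63 (since 34² = 1156 ≡ 89).

34, 63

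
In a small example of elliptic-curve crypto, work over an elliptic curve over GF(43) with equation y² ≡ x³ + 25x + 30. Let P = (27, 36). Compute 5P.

O

Double-and-add on 5 = (101)₂. Start with P = (27, 36) for the leading 1-bit.
double: tangent at (27, 36): λ = (3·27² + 25)/(2·36) ≡ 19/29. 29⁻¹ ≡ 3 (mod 43) since 29·3 = 87 ≡ 1, so λ ≡ 19·3 ≡ 14.
  x = λ² - 27 - 27 = 196 - 54 ≡ 13; y = λ·(27 - 13) - 36 ≡ 31. → (13, 31)
double: tangent at (13, 31): λ = (3·13² + 25)/(2·31) ≡ 16/19. 19⁻¹ ≡ 34 (mod 43) since 19·34 = 646 ≡ 1, so λ ≡ 16·34 ≡ 28.
  x = λ² - 13 - 13 = 784 - 26 ≡ 27; y = λ·(13 - 27) - 31 ≡ 7. → (27, 7)
add P: (27, 7) + (27, 36): same x and y₁ ≡ -y₂, so the sum is O.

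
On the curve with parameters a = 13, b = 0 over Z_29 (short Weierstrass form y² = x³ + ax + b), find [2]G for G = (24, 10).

tangent at (24, 10): λ = (3·24² + 13)/(2·10) ≡ 1/20. 20⁻¹ ≡ 16 (mod 29) since 20·16 = 320 ≡ 1, so λ ≡ 1·16 ≡ 16.
  x = λ² - 24 - 24 = 256 - 48 ≡ 5; y = λ·(24 - 5) - 10 ≡ 4. → (5, 4)

(5, 4)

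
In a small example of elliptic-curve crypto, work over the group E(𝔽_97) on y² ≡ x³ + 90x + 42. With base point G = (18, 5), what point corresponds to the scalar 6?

Repeated addition: build up to 6G.
2G: tangent at (18, 5): λ = (3·18² + 90)/(2·5) ≡ 92/10. 10⁻¹ ≡ 68 (mod 97), so λ ≡ 92·68 ≡ 48.
  x = λ² - 18 - 18 = 2304 - 36 ≡ 37; y = λ·(18 - 37) - 5 ≡ 53. → (37, 53)
3G: (37, 53) + (18, 5). λ = (5 - 53)/(18 - 37) ≡ 49/78 mod 97. 78⁻¹ ≡ 51 (mod 97) since 78·51 = 3978 ≡ 1, so λ ≡ 74.
  x = λ² - 37 - 18 = 5476 - 55 ≡ 86; y = λ·(37 - 86) - 53 ≡ 7. → (86, 7)
4G: (86, 7) + (18, 5). λ = (5 - 7)/(18 - 86) ≡ 95/29 mod 97. 29⁻¹ ≡ 87 (mod 97), so λ ≡ 20.
  x = λ² - 86 - 18 = 400 - 104 ≡ 5; y = λ·(86 - 5) - 7 ≡ 61. → (5, 61)
5G: (5, 61) + (18, 5). λ = (5 - 61)/(18 - 5) ≡ 41/13 mod 97. 13⁻¹ ≡ 15 (mod 97) since 13·15 = 195 ≡ 1, so λ ≡ 33.
  x = λ² - 5 - 18 = 1089 - 23 ≡ 96; y = λ·(5 - 96) - 61 ≡ 40. → (96, 40)
6G: (96, 40) + (18, 5). λ = (5 - 40)/(18 - 96) ≡ 62/19 mod 97. 19⁻¹ ≡ 46 (mod 97) since 19·46 = 874 ≡ 1, so λ ≡ 39.
  x = λ² - 96 - 18 = 1521 - 114 ≡ 49; y = λ·(96 - 49) - 40 ≡ 47. → (49, 47)

(49, 47)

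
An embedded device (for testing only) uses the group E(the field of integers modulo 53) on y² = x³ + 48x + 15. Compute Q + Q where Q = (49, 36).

(51, 32)

tangent at (49, 36): λ = (3·49² + 48)/(2·36) ≡ 43/19. 19⁻¹ ≡ 14 (mod 53), so λ ≡ 43·14 ≡ 19.
  x = λ² - 49 - 49 = 361 - 98 ≡ 51; y = λ·(49 - 51) - 36 ≡ 32. → (51, 32)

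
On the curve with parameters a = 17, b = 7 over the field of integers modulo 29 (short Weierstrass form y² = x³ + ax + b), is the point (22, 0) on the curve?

no

y² = 0² ≡ 0; x³ + 17x + 7 = 11029 ≡ 9 (mod 29). 0 ≠ 9.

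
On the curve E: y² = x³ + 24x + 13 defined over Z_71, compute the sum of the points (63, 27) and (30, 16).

(63, 27) + (30, 16). λ = (16 - 27)/(30 - 63) ≡ 60/38 mod 71. 38⁻¹ ≡ 43 (mod 71), so λ ≡ 24.
  x = λ² - 63 - 30 = 576 - 93 ≡ 57; y = λ·(63 - 57) - 27 ≡ 46. → (57, 46)

(57, 46)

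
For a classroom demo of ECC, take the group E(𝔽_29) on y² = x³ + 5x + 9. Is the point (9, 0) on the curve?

y² = 0² ≡ 0; x³ + 5x + 9 = 783 ≡ 0 (mod 29). 0 = 0.

yes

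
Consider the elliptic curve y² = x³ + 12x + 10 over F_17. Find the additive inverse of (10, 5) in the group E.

(10, 12)

-(10, 5) = (10, -5 mod 17) = (10, 12).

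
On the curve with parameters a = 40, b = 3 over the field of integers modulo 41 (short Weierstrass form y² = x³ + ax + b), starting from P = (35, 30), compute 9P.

(29, 3)

Double-and-add on 9 = (1001)₂. Start with P = (35, 30) for the leading 1-bit.
double: tangent at (35, 30): λ = (3·35² + 40)/(2·30) ≡ 25/19. 19⁻¹ ≡ 13 (mod 41) since 19·13 = 247 ≡ 1, so λ ≡ 25·13 ≡ 38.
  x = λ² - 35 - 35 = 1444 - 70 ≡ 21; y = λ·(35 - 21) - 30 ≡ 10. → (21, 10)
double: tangent at (21, 10): λ = (3·21² + 40)/(2·10) ≡ 10/20. 20⁻¹ ≡ 39 (mod 41), so λ ≡ 10·39 ≡ 21.
  x = λ² - 21 - 21 = 441 - 42 ≡ 30; y = λ·(21 - 30) - 10 ≡ 6. → (30, 6)
double: tangent at (30, 6): λ = (3·30² + 40)/(2·6) ≡ 34/12. 12⁻¹ ≡ 24 (mod 41), so λ ≡ 34·24 ≡ 37.
  x = λ² - 30 - 30 = 1369 - 60 ≡ 38; y = λ·(30 - 38) - 6 ≡ 26. → (38, 26)
add P: (38, 26) + (35, 30). λ = (30 - 26)/(35 - 38) ≡ 4/38 mod 41. 38⁻¹ ≡ 27 (mod 41) since 38·27 = 1026 ≡ 1, so λ ≡ 26.
  x = λ² - 38 - 35 = 676 - 73 ≡ 29; y = λ·(38 - 29) - 26 ≡ 3. → (29, 3)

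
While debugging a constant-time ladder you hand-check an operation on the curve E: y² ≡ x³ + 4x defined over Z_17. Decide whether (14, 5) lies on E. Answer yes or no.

no

y² = 5² ≡ 8; x³ + 4x + 0 = 2800 ≡ 12 (mod 17). 8 ≠ 12.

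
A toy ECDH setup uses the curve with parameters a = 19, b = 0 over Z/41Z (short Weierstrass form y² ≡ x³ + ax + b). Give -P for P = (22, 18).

-(22, 18) = (22, -18 mod 41) = (22, 23).

(22, 23)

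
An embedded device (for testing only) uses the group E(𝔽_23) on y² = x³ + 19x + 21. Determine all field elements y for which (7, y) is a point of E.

x³ + 19x + 21 = 497 ≡ 14 (mod 23).
14 is a non-residue mod 23; no y exists.

none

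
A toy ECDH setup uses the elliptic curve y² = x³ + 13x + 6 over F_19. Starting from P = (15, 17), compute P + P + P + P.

Repeated addition: build up to 4P.
2P: tangent at (15, 17): λ = (3·15² + 13)/(2·17) ≡ 4/15. 15⁻¹ ≡ 14 (mod 19), so λ ≡ 4·14 ≡ 18.
  x = λ² - 15 - 15 = 324 - 30 ≡ 9; y = λ·(15 - 9) - 17 ≡ 15. → (9, 15)
3P: (9, 15) + (15, 17). λ = (17 - 15)/(15 - 9) ≡ 2/6 mod 19. 6⁻¹ ≡ 16 (mod 19) since 6·16 = 96 ≡ 1, so λ ≡ 13.
  x = λ² - 9 - 15 = 169 - 24 ≡ 12; y = λ·(9 - 12) - 15 ≡ 3. → (12, 3)
4P: (12, 3) + (15, 17). λ = (17 - 3)/(15 - 12) ≡ 14/3 mod 19. 3⁻¹ ≡ 13 (mod 19), so λ ≡ 11.
  x = λ² - 12 - 15 = 121 - 27 ≡ 18; y = λ·(12 - 18) - 3 ≡ 7. → (18, 7)

(18, 7)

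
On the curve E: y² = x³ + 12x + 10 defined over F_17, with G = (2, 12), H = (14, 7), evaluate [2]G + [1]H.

First 2G:
Repeated addition: build up to 2G.
2G: tangent at (2, 12): λ = (3·2² + 12)/(2·12) ≡ 7/7. 7⁻¹ ≡ 5 (mod 17) since 7·5 = 35 ≡ 1, so λ ≡ 7·5 ≡ 1.
  x = λ² - 2 - 2 = 1 - 4 ≡ 14; y = λ·(2 - 14) - 12 ≡ 10. → (14, 10)
2G = (14, 10).
Finally 2G + H:
(14, 10) + (14, 7): same x and y₁ ≡ -y₂, so the sum is O.

O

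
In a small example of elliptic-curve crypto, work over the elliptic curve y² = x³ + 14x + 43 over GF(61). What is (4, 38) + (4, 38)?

(8, 39)

tangent at (4, 38): λ = (3·4² + 14)/(2·38) ≡ 1/15. 15⁻¹ ≡ 57 (mod 61), so λ ≡ 1·57 ≡ 57.
  x = λ² - 4 - 4 = 3249 - 8 ≡ 8; y = λ·(4 - 8) - 38 ≡ 39. → (8, 39)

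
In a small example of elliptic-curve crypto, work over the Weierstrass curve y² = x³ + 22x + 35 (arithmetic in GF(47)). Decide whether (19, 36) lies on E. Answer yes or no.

yes

y² = 36² ≡ 27; x³ + 22x + 35 = 7312 ≡ 27 (mod 47). 27 = 27.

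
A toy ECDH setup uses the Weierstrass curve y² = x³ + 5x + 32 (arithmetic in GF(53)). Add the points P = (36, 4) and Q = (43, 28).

(42, 36)

(36, 4) + (43, 28). λ = (28 - 4)/(43 - 36) ≡ 24/7 mod 53. 7⁻¹ ≡ 38 (mod 53) since 7·38 = 266 ≡ 1, so λ ≡ 11.
  x = λ² - 36 - 43 = 121 - 79 ≡ 42; y = λ·(36 - 42) - 4 ≡ 36. → (42, 36)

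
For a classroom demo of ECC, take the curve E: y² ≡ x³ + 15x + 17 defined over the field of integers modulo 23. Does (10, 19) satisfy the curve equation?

y² = 19² ≡ 16; x³ + 15x + 17 = 1167 ≡ 17 (mod 23). 16 ≠ 17.

no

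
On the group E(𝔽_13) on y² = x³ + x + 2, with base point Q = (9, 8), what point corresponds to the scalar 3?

Repeated addition: build up to 3Q.
2Q: tangent at (9, 8): λ = (3·9² + 1)/(2·8) ≡ 10/3. 3⁻¹ ≡ 9 (mod 13), so λ ≡ 10·9 ≡ 12.
  x = λ² - 9 - 9 = 144 - 18 ≡ 9; y = λ·(9 - 9) - 8 ≡ 5. → (9, 5)
3Q: (9, 5) + (9, 8): same x and y₁ ≡ -y₂, so the sum is 𝒪.

O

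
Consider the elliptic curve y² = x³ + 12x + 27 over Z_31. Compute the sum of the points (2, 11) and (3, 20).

(14, 5)

(2, 11) + (3, 20). λ = (20 - 11)/(3 - 2) ≡ 9/1 mod 31. 1⁻¹ ≡ 1 (mod 31) since 1·1 = 1 ≡ 1, so λ ≡ 9.
  x = λ² - 2 - 3 = 81 - 5 ≡ 14; y = λ·(2 - 14) - 11 ≡ 5. → (14, 5)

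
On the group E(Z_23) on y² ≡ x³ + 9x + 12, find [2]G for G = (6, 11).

tangent at (6, 11): λ = (3·6² + 9)/(2·11) ≡ 2/22. 22⁻¹ ≡ 22 (mod 23), so λ ≡ 2·22 ≡ 21.
  x = λ² - 6 - 6 = 441 - 12 ≡ 15; y = λ·(6 - 15) - 11 ≡ 7. → (15, 7)

(15, 7)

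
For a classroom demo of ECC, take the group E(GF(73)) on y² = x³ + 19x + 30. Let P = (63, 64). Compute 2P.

tangent at (63, 64): λ = (3·63² + 19)/(2·64) ≡ 27/55. 55⁻¹ ≡ 4 (mod 73), so λ ≡ 27·4 ≡ 35.
  x = λ² - 63 - 63 = 1225 - 126 ≡ 4; y = λ·(63 - 4) - 64 ≡ 30. → (4, 30)

(4, 30)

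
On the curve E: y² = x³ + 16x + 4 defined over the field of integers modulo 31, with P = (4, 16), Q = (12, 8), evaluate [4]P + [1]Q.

(12, 8)

First 4P:
Double-and-add on 4 = (100)₂. Start with P = (4, 16) for the leading 1-bit.
double: tangent at (4, 16): λ = (3·4² + 16)/(2·16) ≡ 2/1. 1⁻¹ ≡ 1 (mod 31), so λ ≡ 2·1 ≡ 2.
  x = λ² - 4 - 4 = 4 - 8 ≡ 27; y = λ·(4 - 27) - 16 ≡ 0. → (27, 0)
double: (27, 0) + (27, 0): same x and y₁ ≡ -y₂, so the sum is O.
4P = O.
Finally 4P + Q:
O + (12, 8) = (12, 8) (identity).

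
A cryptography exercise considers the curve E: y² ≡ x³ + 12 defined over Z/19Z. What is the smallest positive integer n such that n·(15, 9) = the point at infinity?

7

2P: tangent at (15, 9): λ = (3·15² + 0)/(2·9) ≡ 10/18. 18⁻¹ ≡ 18 (mod 19) since 18·18 = 324 ≡ 1, so λ ≡ 10·18 ≡ 9.
  x = λ² - 15 - 15 = 81 - 30 ≡ 13; y = λ·(15 - 13) - 9 ≡ 9. → (13, 9)
3P: (13, 9) + (15, 9). λ = (9 - 9)/(15 - 13) ≡ 0/2 mod 19. 2⁻¹ ≡ 10 (mod 19), so λ ≡ 0.
  x = λ² - 13 - 15 = 0 - 28 ≡ 10; y = λ·(13 - 10) - 9 ≡ 10. → (10, 10)
4P: (10, 10) + (15, 9). λ = (9 - 10)/(15 - 10) ≡ 18/5 mod 19. 5⁻¹ ≡ 4 (mod 19), so λ ≡ 15.
  x = λ² - 10 - 15 = 225 - 25 ≡ 10; y = λ·(10 - 10) - 10 ≡ 9. → (10, 9)
5P: (10, 9) + (15, 9). λ = (9 - 9)/(15 - 10) ≡ 0/5 mod 19. 5⁻¹ ≡ 4 (mod 19), so λ ≡ 0.
  x = λ² - 10 - 15 = 0 - 25 ≡ 13; y = λ·(10 - 13) - 9 ≡ 10. → (13, 10)
6P: (13, 10) + (15, 9). λ = (9 - 10)/(15 - 13) ≡ 18/2 mod 19. 2⁻¹ ≡ 10 (mod 19), so λ ≡ 9.
  x = λ² - 13 - 15 = 81 - 28 ≡ 15; y = λ·(13 - 15) - 10 ≡ 10. → (15, 10)
7P: (15, 10) + (15, 9): same x and y₁ ≡ -y₂, so the sum is the point at infinity.
7P = the point at infinity, so the order is 7.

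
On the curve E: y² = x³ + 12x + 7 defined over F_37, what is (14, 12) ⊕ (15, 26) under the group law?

(19, 29)

(14, 12) + (15, 26). λ = (26 - 12)/(15 - 14) ≡ 14/1 mod 37. 1⁻¹ ≡ 1 (mod 37) since 1·1 = 1 ≡ 1, so λ ≡ 14.
  x = λ² - 14 - 15 = 196 - 29 ≡ 19; y = λ·(14 - 19) - 12 ≡ 29. → (19, 29)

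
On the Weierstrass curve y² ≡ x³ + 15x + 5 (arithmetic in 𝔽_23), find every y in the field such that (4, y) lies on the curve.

x³ + 15x + 5 = 129 ≡ 14 (mod 23).
14 is a non-residue mod 23; no y exists.

none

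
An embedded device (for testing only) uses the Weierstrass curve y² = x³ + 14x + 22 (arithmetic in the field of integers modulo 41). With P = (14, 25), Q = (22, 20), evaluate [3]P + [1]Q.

(28, 12)

First 3P:
Repeated addition: build up to 3P.
2P: tangent at (14, 25): λ = (3·14² + 14)/(2·25) ≡ 28/9. 9⁻¹ ≡ 32 (mod 41), so λ ≡ 28·32 ≡ 35.
  x = λ² - 14 - 14 = 1225 - 28 ≡ 8; y = λ·(14 - 8) - 25 ≡ 21. → (8, 21)
3P: (8, 21) + (14, 25). λ = (25 - 21)/(14 - 8) ≡ 4/6 mod 41. 6⁻¹ ≡ 7 (mod 41) since 6·7 = 42 ≡ 1, so λ ≡ 28.
  x = λ² - 8 - 14 = 784 - 22 ≡ 24; y = λ·(8 - 24) - 21 ≡ 23. → (24, 23)
3P = (24, 23).
Finally 3P + Q:
(24, 23) + (22, 20). λ = (20 - 23)/(22 - 24) ≡ 38/39 mod 41. 39⁻¹ ≡ 20 (mod 41), so λ ≡ 22.
  x = λ² - 24 - 22 = 484 - 46 ≡ 28; y = λ·(24 - 28) - 23 ≡ 12. → (28, 12)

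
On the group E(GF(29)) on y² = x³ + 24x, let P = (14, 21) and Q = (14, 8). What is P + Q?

The two points share x = 14 and their y-coordinates satisfy 21 + 8 ≡ 0 (mod 29), so they are inverses. Their sum is 𝒪.

O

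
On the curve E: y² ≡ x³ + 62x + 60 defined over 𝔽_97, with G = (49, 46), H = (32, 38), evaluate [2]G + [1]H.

(60, 50)

First 2G:
Repeated addition: build up to 2G.
2G: tangent at (49, 46): λ = (3·49² + 62)/(2·46) ≡ 87/92. 92⁻¹ ≡ 58 (mod 97), so λ ≡ 87·58 ≡ 2.
  x = λ² - 49 - 49 = 4 - 98 ≡ 3; y = λ·(49 - 3) - 46 ≡ 46. → (3, 46)
2G = (3, 46).
Finally 2G + H:
(3, 46) + (32, 38). λ = (38 - 46)/(32 - 3) ≡ 89/29 mod 97. 29⁻¹ ≡ 87 (mod 97) since 29·87 = 2523 ≡ 1, so λ ≡ 80.
  x = λ² - 3 - 32 = 6400 - 35 ≡ 60; y = λ·(3 - 60) - 46 ≡ 50. → (60, 50)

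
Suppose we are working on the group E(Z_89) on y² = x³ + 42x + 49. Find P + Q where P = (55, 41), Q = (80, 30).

(55, 41) + (80, 30). λ = (30 - 41)/(80 - 55) ≡ 78/25 mod 89. 25⁻¹ ≡ 57 (mod 89), so λ ≡ 85.
  x = λ² - 55 - 80 = 7225 - 135 ≡ 59; y = λ·(55 - 59) - 41 ≡ 64. → (59, 64)

(59, 64)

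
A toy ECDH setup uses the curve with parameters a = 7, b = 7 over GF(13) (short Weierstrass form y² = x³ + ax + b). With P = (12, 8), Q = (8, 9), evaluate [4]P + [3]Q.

First 4P:
Double-and-add on 4 = (100)₂. Start with P = (12, 8) for the leading 1-bit.
double: tangent at (12, 8): λ = (3·12² + 7)/(2·8) ≡ 10/3. 3⁻¹ ≡ 9 (mod 13) since 3·9 = 27 ≡ 1, so λ ≡ 10·9 ≡ 12.
  x = λ² - 12 - 12 = 144 - 24 ≡ 3; y = λ·(12 - 3) - 8 ≡ 9. → (3, 9)
double: tangent at (3, 9): λ = (3·3² + 7)/(2·9) ≡ 8/5. 5⁻¹ ≡ 8 (mod 13), so λ ≡ 8·8 ≡ 12.
  x = λ² - 3 - 3 = 144 - 6 ≡ 8; y = λ·(3 - 8) - 9 ≡ 9. → (8, 9)
4P = (8, 9).
Next 3Q:
Repeated addition: build up to 3Q.
2Q: tangent at (8, 9): λ = (3·8² + 7)/(2·9) ≡ 4/5. 5⁻¹ ≡ 8 (mod 13), so λ ≡ 4·8 ≡ 6.
  x = λ² - 8 - 8 = 36 - 16 ≡ 7; y = λ·(8 - 7) - 9 ≡ 10. → (7, 10)
3Q: (7, 10) + (8, 9). λ = (9 - 10)/(8 - 7) ≡ 12/1 mod 13. 1⁻¹ ≡ 1 (mod 13) since 1·1 = 1 ≡ 1, so λ ≡ 12.
  x = λ² - 7 - 8 = 144 - 15 ≡ 12; y = λ·(7 - 12) - 10 ≡ 8. → (12, 8)
3Q = (12, 8).
Finally 4P + 3Q:
(8, 9) + (12, 8). λ = (8 - 9)/(12 - 8) ≡ 12/4 mod 13. 4⁻¹ ≡ 10 (mod 13), so λ ≡ 3.
  x = λ² - 8 - 12 = 9 - 20 ≡ 2; y = λ·(8 - 2) - 9 ≡ 9. → (2, 9)

(2, 9)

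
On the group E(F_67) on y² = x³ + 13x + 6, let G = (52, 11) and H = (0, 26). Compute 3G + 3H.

First 3G:
Repeated addition: build up to 3G.
2G: tangent at (52, 11): λ = (3·52² + 13)/(2·11) ≡ 18/22. 22⁻¹ ≡ 64 (mod 67) since 22·64 = 1408 ≡ 1, so λ ≡ 18·64 ≡ 13.
  x = λ² - 52 - 52 = 169 - 104 ≡ 65; y = λ·(52 - 65) - 11 ≡ 21. → (65, 21)
3G: (65, 21) + (52, 11). λ = (11 - 21)/(52 - 65) ≡ 57/54 mod 67. 54⁻¹ ≡ 36 (mod 67) since 54·36 = 1944 ≡ 1, so λ ≡ 42.
  x = λ² - 65 - 52 = 1764 - 117 ≡ 39; y = λ·(65 - 39) - 21 ≡ 66. → (39, 66)
3G = (39, 66).
Next 3H:
Repeated addition: build up to 3H.
2H: tangent at (0, 26): λ = (3·0² + 13)/(2·26) ≡ 13/52. 52⁻¹ ≡ 58 (mod 67), so λ ≡ 13·58 ≡ 17.
  x = λ² - 0 - 0 = 289 - 0 ≡ 21; y = λ·(0 - 21) - 26 ≡ 19. → (21, 19)
3H: (21, 19) + (0, 26). λ = (26 - 19)/(0 - 21) ≡ 7/46 mod 67. 46⁻¹ ≡ 51 (mod 67), so λ ≡ 22.
  x = λ² - 21 - 0 = 484 - 21 ≡ 61; y = λ·(21 - 61) - 19 ≡ 39. → (61, 39)
3H = (61, 39).
Finally 3G + 3H:
(39, 66) + (61, 39). λ = (39 - 66)/(61 - 39) ≡ 40/22 mod 67. 22⁻¹ ≡ 64 (mod 67) since 22·64 = 1408 ≡ 1, so λ ≡ 14.
  x = λ² - 39 - 61 = 196 - 100 ≡ 29; y = λ·(39 - 29) - 66 ≡ 7. → (29, 7)

(29, 7)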